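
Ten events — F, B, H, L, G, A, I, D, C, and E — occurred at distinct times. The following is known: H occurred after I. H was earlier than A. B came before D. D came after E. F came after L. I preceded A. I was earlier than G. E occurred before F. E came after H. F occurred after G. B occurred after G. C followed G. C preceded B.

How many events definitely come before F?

Directly stated before F: E, G, and L.
H reaches F via H → E → F.
I reaches F via I → G → F.
No chain forces B (or any of the others) ahead of F.
That's E, G, H, I, and L — 5 in all.

5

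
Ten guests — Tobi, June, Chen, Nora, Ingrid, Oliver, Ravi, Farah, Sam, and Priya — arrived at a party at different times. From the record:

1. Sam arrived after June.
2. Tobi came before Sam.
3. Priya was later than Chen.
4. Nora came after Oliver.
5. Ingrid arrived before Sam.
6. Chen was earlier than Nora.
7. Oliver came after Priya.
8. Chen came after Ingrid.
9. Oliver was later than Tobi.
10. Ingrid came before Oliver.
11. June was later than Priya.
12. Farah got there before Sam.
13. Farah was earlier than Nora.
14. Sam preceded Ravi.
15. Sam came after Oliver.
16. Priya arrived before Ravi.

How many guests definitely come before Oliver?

Directly stated before Oliver: Ingrid, Priya, and Tobi.
Chen reaches Oliver via Chen → Priya → Oliver.
No chain forces Farah (or any of the others) ahead of Oliver.
That's Chen, Ingrid, Priya, and Tobi — 4 in all.

4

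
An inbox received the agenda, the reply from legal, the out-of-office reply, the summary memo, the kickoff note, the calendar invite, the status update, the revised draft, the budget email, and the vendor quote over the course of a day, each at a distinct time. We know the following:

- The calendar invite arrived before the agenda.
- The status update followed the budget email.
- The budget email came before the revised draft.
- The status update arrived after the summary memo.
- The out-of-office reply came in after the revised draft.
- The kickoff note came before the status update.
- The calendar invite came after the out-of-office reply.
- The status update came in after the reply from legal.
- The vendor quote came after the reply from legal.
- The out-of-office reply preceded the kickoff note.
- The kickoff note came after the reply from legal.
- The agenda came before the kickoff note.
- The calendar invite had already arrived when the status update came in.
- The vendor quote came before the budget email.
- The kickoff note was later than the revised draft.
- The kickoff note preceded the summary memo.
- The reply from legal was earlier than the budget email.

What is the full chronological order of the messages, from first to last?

The constraints fix every adjacent pair, so only one ordering works:
the reply from legal → the vendor quote → the budget email → the revised draft → the out-of-office reply → the calendar invite → the agenda → the kickoff note → the summary memo → the status update.

the reply from legal, the vendor quote, the budget email, the revised draft, the out-of-office reply, the calendar invite, the agenda, the kickoff note, the summary memo, the status update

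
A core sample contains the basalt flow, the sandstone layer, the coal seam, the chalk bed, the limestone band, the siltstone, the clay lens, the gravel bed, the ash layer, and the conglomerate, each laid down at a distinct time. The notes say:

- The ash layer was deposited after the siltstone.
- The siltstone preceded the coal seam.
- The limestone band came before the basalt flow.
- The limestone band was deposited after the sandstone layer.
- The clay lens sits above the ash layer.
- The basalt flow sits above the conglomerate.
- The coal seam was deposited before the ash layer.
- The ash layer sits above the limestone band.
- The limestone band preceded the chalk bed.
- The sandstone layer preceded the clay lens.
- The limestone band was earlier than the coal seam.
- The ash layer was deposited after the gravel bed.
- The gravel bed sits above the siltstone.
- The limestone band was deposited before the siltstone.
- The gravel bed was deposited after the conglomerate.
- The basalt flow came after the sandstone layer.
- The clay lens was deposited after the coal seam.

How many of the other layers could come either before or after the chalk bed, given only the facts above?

Forced before the chalk bed: the limestone band and the sandstone layer.
That leaves the ash layer, the basalt flow, the clay lens, the coal seam, the conglomerate, the gravel bed, and the siltstone with no forced order relative to the chalk bed — 7.

7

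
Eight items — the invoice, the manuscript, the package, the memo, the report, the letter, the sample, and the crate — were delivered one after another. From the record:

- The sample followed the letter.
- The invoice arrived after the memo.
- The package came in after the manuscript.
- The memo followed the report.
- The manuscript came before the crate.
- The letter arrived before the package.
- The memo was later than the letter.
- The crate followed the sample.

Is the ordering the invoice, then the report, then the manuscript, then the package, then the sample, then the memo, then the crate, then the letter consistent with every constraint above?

no

The constraints require the letter before the package, but in the proposed sequence the package appears ahead of the letter. That one violation is enough.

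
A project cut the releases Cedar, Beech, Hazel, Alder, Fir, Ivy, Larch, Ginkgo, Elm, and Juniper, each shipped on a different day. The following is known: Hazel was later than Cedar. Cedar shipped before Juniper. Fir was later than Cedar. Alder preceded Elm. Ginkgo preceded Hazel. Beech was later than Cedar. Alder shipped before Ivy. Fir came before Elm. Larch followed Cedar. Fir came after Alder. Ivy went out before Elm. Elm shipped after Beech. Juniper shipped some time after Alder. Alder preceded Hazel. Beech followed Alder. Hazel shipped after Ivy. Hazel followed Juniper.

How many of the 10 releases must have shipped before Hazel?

Directly stated before Hazel: Alder, Cedar, Ginkgo, Ivy, and Juniper.
No chain forces Elm (or any of the others) ahead of Hazel.
That's Alder, Cedar, Ginkgo, Ivy, and Juniper — 5 in all.

5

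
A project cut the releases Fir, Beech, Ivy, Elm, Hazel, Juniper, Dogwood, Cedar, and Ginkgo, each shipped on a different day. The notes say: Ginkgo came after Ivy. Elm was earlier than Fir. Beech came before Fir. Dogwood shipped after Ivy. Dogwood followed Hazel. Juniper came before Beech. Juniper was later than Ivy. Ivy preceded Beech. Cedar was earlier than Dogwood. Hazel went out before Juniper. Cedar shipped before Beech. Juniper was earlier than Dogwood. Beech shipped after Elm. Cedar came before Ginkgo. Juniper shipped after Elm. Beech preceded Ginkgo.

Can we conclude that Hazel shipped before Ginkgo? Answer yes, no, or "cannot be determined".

Chain the constraints: Hazel → Juniper → Beech → Ginkgo. Each link is directly stated, so Hazel comes before Ginkgo.

yes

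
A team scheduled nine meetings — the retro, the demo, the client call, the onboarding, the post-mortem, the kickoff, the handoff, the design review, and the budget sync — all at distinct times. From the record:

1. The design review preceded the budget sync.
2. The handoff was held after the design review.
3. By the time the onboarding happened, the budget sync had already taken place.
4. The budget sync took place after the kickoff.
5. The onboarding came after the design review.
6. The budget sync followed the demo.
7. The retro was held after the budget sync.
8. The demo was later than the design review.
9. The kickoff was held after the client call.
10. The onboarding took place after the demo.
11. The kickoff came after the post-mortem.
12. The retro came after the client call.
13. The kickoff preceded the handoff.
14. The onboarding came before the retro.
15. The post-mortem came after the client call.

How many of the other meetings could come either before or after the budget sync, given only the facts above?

1

Forced before the budget sync: the client call, the demo, the design review, the kickoff, and the post-mortem; forced after the budget sync: the onboarding and the retro.
That leaves the handoff with no forced order relative to the budget sync — 1.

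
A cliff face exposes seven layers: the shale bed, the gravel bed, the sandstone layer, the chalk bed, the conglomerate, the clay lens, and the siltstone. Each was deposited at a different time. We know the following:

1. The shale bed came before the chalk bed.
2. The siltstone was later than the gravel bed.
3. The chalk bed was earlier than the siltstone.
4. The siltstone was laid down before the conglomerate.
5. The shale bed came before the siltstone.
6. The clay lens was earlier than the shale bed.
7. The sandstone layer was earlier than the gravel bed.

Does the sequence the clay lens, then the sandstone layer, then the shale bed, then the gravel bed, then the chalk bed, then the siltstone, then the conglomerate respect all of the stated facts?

Check each stated constraint against the proposed order — e.g. the shale bed is ahead of the chalk bed; the shale bed is ahead of the siltstone. Every pair is in the required order; nothing is violated.

yes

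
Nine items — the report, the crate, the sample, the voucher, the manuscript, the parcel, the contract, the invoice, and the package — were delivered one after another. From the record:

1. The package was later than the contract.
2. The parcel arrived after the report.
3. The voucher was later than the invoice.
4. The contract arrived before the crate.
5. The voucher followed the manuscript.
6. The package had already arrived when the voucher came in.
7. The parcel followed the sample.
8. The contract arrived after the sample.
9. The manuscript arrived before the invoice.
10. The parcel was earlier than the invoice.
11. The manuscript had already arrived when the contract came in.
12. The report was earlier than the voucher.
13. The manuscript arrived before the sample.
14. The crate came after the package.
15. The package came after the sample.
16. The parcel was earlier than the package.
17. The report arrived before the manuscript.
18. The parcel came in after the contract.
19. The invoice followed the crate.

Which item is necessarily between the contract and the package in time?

the parcel

Tracing the constraints gives the contract → the parcel → the package, so the parcel sits after the contract and before the package.
No other item is forced both after the contract and before the package.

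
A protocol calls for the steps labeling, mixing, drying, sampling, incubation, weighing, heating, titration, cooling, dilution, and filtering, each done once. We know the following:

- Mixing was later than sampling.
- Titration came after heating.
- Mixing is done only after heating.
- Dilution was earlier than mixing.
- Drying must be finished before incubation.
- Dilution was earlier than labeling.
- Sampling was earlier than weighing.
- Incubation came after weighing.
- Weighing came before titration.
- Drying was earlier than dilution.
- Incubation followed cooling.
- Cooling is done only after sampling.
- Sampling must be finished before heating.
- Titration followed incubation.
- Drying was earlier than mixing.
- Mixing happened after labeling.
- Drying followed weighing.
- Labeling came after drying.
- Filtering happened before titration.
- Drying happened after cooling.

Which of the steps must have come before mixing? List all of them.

cooling, dilution, drying, heating, labeling, sampling, weighing

Directly stated before mixing: dilution, drying, heating, labeling, and sampling.
Cooling reaches mixing via cooling → drying → mixing.
Weighing reaches mixing via weighing → drying → mixing.
No chain forces titration (or any of the others) ahead of mixing.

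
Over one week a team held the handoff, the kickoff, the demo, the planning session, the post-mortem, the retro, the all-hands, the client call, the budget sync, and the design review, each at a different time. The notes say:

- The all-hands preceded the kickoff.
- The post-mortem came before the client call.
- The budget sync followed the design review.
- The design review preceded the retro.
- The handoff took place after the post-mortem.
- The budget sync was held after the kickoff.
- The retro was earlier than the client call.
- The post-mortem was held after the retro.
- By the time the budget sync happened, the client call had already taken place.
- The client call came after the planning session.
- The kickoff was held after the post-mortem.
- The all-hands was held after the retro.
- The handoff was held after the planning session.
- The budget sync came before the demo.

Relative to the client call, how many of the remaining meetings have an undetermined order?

3

Forced before the client call: the design review, the planning session, the post-mortem, and the retro; forced after the client call: the budget sync and the demo.
That leaves the all-hands, the handoff, and the kickoff with no forced order relative to the client call — 3.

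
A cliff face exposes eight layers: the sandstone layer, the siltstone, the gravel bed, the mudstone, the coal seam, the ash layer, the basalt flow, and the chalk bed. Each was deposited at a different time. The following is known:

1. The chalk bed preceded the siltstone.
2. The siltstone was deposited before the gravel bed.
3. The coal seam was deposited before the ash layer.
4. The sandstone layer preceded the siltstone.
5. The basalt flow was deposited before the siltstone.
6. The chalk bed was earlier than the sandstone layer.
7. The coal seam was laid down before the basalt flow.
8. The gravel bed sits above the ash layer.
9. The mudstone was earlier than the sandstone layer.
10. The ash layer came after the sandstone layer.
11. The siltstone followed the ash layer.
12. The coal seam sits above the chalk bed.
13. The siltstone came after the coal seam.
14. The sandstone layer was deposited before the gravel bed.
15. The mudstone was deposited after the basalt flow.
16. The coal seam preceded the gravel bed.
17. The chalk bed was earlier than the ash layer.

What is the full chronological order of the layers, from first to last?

The constraints fix every adjacent pair, so only one ordering works:
the chalk bed → the coal seam → the basalt flow → the mudstone → the sandstone layer → the ash layer → the siltstone → the gravel bed.

the chalk bed, the coal seam, the basalt flow, the mudstone, the sandstone layer, the ash layer, the siltstone, the gravel bed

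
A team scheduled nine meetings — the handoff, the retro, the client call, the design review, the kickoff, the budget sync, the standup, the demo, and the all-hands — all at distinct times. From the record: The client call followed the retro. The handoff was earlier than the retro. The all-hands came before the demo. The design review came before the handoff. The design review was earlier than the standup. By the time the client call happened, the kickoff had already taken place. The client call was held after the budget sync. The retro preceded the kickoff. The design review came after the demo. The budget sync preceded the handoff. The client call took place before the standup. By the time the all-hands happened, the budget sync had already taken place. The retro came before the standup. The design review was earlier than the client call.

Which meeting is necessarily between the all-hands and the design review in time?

Tracing the constraints gives the all-hands → the demo → the design review, so the demo sits after the all-hands and before the design review.
No other meeting is forced both after the all-hands and before the design review.

the demo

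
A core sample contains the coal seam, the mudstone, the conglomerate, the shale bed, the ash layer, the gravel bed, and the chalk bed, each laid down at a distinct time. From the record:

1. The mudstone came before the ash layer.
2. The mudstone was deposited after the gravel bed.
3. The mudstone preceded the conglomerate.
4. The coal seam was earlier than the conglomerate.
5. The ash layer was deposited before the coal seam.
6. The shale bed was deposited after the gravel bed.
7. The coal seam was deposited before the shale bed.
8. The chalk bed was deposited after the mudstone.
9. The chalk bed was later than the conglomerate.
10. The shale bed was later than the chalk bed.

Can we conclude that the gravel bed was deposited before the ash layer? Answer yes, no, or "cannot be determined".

yes

Chain the constraints: the gravel bed → the mudstone → the ash layer. Each link is directly stated, so the gravel bed comes before the ash layer.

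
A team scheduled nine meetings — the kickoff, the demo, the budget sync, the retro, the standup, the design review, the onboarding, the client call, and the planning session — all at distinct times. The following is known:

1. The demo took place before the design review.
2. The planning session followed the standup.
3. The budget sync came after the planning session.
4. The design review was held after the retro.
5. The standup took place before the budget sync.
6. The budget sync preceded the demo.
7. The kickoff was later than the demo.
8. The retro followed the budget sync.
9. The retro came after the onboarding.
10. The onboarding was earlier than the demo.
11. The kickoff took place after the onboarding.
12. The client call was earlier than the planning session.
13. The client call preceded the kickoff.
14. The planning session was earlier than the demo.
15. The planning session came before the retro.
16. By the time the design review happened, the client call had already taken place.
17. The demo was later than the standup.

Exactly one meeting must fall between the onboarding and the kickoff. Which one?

the demo

Tracing the constraints gives the onboarding → the demo → the kickoff, so the demo sits after the onboarding and before the kickoff.
No other meeting is forced both after the onboarding and before the kickoff.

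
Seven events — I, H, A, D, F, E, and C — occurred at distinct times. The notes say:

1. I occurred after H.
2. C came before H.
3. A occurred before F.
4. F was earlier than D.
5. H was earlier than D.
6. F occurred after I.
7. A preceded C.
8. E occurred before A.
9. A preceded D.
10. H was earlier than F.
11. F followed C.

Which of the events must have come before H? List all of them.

A, C, E

Directly stated before H: C.
A reaches H via A → C → H.
E reaches H via E → A → C → H.
No chain forces D (or any of the others) ahead of H.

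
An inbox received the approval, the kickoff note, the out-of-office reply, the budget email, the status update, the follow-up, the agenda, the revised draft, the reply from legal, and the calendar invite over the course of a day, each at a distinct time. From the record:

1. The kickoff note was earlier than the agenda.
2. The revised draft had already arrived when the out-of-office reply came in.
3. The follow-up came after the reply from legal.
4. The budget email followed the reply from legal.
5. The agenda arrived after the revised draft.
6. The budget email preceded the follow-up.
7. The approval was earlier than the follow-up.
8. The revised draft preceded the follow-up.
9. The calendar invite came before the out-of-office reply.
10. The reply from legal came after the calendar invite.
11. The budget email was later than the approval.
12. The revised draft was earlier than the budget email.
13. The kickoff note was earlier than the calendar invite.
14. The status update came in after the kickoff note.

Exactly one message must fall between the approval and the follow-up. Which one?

Tracing the constraints gives the approval → the budget email → the follow-up, so the budget email sits after the approval and before the follow-up.
No other message is forced both after the approval and before the follow-up.

the budget email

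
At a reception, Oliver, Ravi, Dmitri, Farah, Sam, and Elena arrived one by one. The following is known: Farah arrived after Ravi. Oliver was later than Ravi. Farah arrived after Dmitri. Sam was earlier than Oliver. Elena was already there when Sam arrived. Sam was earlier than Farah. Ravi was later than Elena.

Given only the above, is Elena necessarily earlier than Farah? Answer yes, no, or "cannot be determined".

yes

Chain the constraints: Elena → Sam → Farah. Each link is directly stated, so Elena comes before Farah.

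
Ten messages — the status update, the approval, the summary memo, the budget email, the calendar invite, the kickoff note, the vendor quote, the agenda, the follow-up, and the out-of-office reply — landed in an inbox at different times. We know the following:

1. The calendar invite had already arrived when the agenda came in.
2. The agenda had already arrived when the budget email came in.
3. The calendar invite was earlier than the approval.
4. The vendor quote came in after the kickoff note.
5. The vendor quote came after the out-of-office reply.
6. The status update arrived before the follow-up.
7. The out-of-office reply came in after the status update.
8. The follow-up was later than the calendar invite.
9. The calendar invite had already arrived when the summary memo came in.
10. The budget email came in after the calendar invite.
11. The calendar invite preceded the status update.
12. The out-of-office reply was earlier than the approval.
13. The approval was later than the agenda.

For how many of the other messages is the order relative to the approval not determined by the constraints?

5

Forced before the approval: the agenda, the calendar invite, the out-of-office reply, and the status update.
That leaves the budget email, the follow-up, the kickoff note, the summary memo, and the vendor quote with no forced order relative to the approval — 5.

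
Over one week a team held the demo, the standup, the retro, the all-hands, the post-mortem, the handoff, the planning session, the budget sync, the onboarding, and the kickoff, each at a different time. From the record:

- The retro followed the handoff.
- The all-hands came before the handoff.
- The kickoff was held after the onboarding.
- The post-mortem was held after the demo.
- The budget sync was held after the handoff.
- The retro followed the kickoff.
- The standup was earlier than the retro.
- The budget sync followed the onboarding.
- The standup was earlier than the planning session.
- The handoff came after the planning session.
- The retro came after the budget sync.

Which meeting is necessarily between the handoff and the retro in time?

the budget sync

Tracing the constraints gives the handoff → the budget sync → the retro, so the budget sync sits after the handoff and before the retro.
No other meeting is forced both after the handoff and before the retro.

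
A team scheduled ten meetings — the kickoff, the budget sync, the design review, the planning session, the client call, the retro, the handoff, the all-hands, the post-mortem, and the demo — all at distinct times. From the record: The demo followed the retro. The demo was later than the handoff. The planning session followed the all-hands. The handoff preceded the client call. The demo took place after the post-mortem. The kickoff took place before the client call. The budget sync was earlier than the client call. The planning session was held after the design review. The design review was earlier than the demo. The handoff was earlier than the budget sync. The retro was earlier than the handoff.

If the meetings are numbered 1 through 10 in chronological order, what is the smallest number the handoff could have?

2

The retro must come before the handoff — 1 forced predecessor.
Nothing else is forced ahead of the handoff, so its earliest slot is position 1 + 1 = 2.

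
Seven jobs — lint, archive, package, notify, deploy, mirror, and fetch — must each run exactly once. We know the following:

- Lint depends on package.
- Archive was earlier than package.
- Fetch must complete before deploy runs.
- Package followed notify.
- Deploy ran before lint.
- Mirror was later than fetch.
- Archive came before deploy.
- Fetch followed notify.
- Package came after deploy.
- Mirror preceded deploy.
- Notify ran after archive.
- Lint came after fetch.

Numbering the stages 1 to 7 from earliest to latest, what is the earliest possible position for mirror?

Archive, fetch, and notify must all come before mirror — 3 forced predecessors.
Nothing else is forced ahead of mirror, so its earliest slot is position 3 + 1 = 4.

4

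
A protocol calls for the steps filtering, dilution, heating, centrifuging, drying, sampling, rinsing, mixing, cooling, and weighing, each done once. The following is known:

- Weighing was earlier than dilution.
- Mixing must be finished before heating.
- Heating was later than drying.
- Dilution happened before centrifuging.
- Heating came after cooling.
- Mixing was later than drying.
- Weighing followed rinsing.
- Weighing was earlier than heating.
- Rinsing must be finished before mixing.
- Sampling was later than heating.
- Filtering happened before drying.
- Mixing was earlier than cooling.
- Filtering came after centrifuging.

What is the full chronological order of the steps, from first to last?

The constraints fix every adjacent pair, so only one ordering works:
rinsing → weighing → dilution → centrifuging → filtering → drying → mixing → cooling → heating → sampling.

rinsing, weighing, dilution, centrifuging, filtering, drying, mixing, cooling, heating, sampling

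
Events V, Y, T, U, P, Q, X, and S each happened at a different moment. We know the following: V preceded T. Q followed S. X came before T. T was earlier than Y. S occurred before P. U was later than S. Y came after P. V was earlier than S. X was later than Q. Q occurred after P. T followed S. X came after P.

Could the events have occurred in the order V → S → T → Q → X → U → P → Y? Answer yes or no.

The constraints require X before T, but in the proposed sequence T appears ahead of X. That one violation is enough.

no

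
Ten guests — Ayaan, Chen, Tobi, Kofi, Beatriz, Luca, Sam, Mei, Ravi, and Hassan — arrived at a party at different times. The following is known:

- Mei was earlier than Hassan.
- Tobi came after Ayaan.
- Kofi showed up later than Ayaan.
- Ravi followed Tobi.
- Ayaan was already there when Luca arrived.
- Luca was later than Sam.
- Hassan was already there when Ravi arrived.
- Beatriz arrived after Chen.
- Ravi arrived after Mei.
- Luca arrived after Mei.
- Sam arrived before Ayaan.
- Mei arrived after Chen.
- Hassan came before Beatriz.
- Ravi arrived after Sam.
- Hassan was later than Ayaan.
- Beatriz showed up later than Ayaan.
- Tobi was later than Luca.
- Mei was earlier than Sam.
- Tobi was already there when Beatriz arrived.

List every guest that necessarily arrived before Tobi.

Ayaan, Chen, Luca, Mei, Sam

Directly stated before Tobi: Ayaan and Luca.
Chen reaches Tobi via Chen → Mei → Luca → Tobi.
Mei reaches Tobi via Mei → Luca → Tobi.
Sam reaches Tobi via Sam → Luca → Tobi.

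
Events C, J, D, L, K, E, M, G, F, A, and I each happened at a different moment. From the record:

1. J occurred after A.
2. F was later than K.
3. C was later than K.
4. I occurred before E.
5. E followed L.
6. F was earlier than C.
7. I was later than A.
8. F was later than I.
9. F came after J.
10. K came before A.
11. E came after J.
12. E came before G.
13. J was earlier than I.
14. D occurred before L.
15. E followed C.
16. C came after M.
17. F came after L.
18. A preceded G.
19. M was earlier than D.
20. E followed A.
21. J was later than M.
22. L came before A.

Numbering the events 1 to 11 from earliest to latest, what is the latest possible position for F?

8

F must come before C, E, and G — 3 events forced after it.
Everything else can be placed before F in some valid order, so F can sit as late as position 11 − 3 = 8.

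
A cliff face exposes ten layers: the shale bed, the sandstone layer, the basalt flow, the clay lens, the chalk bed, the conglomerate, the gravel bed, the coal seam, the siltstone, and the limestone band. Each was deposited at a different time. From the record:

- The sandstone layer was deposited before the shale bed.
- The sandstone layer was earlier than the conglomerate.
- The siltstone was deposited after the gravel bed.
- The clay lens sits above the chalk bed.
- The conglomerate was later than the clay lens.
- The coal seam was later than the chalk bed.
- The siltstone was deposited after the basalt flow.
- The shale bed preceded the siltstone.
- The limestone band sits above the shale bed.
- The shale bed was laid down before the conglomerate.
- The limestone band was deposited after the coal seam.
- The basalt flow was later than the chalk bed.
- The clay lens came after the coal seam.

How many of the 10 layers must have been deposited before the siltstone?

Directly stated before the siltstone: the basalt flow, the gravel bed, and the shale bed.
The chalk bed reaches the siltstone via the chalk bed → the basalt flow → the siltstone.
The sandstone layer reaches the siltstone via the sandstone layer → the shale bed → the siltstone.
No chain forces the clay lens (or any of the others) ahead of the siltstone.
That's the basalt flow, the chalk bed, the gravel bed, the sandstone layer, and the shale bed — 5 in all.

5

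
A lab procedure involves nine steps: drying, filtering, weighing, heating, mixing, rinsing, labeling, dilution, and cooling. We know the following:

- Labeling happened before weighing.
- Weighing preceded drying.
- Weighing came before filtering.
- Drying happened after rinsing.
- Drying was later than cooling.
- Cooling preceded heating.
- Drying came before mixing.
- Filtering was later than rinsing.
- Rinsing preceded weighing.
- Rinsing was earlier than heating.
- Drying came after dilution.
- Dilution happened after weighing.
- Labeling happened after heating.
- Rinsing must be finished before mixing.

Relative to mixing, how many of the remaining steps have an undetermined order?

1

Forced before mixing: cooling, dilution, drying, heating, labeling, rinsing, and weighing.
That leaves filtering with no forced order relative to mixing — 1.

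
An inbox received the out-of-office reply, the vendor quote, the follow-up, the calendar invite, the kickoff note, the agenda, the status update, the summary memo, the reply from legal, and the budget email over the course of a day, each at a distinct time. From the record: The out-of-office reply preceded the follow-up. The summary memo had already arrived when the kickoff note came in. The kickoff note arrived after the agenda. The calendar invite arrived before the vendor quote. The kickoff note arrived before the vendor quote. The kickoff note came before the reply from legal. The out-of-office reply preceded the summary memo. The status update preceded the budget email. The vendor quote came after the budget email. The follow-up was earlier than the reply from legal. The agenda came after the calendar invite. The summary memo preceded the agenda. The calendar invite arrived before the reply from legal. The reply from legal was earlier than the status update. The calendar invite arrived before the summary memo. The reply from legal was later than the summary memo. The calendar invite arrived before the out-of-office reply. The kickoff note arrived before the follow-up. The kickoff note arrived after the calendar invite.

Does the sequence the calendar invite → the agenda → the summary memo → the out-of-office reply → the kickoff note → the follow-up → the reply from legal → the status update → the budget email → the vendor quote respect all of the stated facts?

no

The constraints require the out-of-office reply before the summary memo, but in the proposed sequence the summary memo appears ahead of the out-of-office reply. That one violation is enough.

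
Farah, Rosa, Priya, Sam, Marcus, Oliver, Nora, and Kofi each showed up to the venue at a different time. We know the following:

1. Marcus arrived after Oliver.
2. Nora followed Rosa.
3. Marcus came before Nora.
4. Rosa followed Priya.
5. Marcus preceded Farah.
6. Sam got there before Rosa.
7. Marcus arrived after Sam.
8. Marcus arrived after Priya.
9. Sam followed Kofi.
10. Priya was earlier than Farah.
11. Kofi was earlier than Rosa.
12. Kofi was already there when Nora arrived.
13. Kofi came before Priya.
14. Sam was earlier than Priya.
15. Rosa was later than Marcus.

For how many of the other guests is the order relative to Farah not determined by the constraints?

2

Forced before Farah: Kofi, Marcus, Oliver, Priya, and Sam.
That leaves Nora and Rosa with no forced order relative to Farah — 2.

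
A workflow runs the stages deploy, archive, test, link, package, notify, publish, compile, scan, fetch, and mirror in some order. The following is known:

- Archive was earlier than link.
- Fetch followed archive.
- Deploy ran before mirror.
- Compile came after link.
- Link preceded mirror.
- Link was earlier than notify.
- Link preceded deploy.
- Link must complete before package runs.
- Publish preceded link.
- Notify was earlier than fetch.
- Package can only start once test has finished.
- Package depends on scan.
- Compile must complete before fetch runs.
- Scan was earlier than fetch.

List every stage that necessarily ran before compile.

archive, link, publish

Directly stated before compile: link.
Archive reaches compile via archive → link → compile.
Publish reaches compile via publish → link → compile.
No chain forces deploy (or any of the others) ahead of compile.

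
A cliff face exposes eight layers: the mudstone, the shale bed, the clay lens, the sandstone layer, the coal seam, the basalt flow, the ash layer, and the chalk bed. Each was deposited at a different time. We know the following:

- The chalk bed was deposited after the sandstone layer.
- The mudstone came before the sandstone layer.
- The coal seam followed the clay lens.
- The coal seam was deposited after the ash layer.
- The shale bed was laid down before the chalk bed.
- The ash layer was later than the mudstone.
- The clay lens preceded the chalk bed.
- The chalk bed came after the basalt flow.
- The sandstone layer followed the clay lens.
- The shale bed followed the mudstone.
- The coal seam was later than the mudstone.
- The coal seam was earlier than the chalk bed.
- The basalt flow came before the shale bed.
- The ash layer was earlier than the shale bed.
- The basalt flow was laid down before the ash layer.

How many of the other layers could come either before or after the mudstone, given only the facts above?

Forced after the mudstone: the ash layer, the chalk bed, the coal seam, the sandstone layer, and the shale bed.
That leaves the basalt flow and the clay lens with no forced order relative to the mudstone — 2.

2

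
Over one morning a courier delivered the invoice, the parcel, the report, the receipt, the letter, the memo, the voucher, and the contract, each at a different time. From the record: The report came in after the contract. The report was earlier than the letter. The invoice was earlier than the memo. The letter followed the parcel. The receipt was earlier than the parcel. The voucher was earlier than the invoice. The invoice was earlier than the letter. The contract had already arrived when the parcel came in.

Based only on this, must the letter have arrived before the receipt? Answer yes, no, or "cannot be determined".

Tracing the constraints gives the receipt → the parcel → the letter, so the receipt must come before the letter.
That means the letter cannot be before the receipt.

no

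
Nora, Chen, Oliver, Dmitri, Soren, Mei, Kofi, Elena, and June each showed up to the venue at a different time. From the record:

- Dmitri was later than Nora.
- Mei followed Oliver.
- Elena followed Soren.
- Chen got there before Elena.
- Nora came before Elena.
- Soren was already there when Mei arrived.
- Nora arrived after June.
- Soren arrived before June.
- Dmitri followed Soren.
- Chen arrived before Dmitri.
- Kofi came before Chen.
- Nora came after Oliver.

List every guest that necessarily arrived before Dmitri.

Directly stated before Dmitri: Chen, Nora, and Soren.
June reaches Dmitri via June → Nora → Dmitri.
Kofi reaches Dmitri via Kofi → Chen → Dmitri.
Oliver reaches Dmitri via Oliver → Nora → Dmitri.
No chain forces Mei (or any of the others) ahead of Dmitri.

Chen, June, Kofi, Nora, Oliver, Soren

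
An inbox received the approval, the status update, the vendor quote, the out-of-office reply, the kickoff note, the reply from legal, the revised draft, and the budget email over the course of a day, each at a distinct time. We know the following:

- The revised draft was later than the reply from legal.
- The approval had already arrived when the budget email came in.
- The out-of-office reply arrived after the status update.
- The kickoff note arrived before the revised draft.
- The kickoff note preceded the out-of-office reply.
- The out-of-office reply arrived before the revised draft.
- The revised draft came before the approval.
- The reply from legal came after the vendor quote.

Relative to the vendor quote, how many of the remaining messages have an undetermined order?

3

Forced after the vendor quote: the approval, the budget email, the reply from legal, and the revised draft.
That leaves the kickoff note, the out-of-office reply, and the status update with no forced order relative to the vendor quote — 3.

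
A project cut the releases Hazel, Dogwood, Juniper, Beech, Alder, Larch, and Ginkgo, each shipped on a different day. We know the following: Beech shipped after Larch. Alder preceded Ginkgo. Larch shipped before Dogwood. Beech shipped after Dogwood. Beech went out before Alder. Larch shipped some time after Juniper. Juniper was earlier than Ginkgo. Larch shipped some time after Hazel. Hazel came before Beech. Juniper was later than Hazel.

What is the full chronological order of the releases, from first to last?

Hazel, Juniper, Larch, Dogwood, Beech, Alder, Ginkgo

The constraints fix every adjacent pair, so only one ordering works:
Hazel → Juniper → Larch → Dogwood → Beech → Alder → Ginkgo.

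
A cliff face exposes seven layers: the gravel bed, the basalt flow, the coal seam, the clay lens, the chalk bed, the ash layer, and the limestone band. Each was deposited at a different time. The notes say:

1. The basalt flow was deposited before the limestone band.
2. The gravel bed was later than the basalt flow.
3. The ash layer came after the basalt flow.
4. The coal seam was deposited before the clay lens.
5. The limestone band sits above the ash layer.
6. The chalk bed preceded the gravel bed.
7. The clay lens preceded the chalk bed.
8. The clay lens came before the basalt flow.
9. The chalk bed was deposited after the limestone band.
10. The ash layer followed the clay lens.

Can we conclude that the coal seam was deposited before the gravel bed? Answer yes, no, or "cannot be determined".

yes

Chain the constraints: the coal seam → the clay lens → the basalt flow → the gravel bed. Each link is directly stated, so the coal seam comes before the gravel bed.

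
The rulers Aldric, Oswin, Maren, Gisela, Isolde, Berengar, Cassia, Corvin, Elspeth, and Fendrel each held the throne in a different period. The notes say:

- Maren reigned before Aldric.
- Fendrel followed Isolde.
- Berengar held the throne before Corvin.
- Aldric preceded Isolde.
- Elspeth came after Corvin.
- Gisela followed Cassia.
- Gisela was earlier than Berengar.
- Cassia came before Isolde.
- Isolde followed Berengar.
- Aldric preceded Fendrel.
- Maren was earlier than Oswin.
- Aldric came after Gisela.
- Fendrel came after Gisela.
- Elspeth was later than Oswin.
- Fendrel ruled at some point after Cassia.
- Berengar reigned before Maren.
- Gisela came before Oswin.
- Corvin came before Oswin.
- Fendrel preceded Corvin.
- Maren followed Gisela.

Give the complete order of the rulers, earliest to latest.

Cassia, Gisela, Berengar, Maren, Aldric, Isolde, Fendrel, Corvin, Oswin, Elspeth

The constraints fix every adjacent pair, so only one ordering works:
Cassia → Gisela → Berengar → Maren → Aldric → Isolde → Fendrel → Corvin → Oswin → Elspeth.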